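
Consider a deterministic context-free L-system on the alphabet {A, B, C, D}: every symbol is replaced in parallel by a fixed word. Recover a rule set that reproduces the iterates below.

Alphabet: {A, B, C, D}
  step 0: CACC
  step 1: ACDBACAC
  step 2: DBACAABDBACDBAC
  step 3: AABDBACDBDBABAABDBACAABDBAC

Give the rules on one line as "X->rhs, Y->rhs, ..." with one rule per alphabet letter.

A->DB, B->AB, C->AC, D->A

  step 2 ⇒ step 3: DBACAABDBACDBAC ⇒ A·AB·DB·AC·DB·DB·AB·A·AB·DB·AC·A·AB·DB·AC
    A ↦ DB
    B ↦ AB
    C ↦ AC
    D ↦ A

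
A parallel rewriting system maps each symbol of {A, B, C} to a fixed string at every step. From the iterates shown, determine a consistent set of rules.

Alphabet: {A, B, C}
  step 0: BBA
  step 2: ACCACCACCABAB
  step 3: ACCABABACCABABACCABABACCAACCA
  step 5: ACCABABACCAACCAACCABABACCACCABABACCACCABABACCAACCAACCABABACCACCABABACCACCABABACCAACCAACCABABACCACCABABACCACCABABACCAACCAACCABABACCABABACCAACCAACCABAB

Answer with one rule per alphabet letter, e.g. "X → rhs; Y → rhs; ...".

  step 2 ⇒ step 3: ACCACCACCABAB ⇒ ACC·AB·AB·ACC·AB·AB·ACC·AB·AB·ACC·A·ACC·A
    A ↦ ACC
    B ↦ A
    C ↦ AB

A->ACC, B->A, C->AB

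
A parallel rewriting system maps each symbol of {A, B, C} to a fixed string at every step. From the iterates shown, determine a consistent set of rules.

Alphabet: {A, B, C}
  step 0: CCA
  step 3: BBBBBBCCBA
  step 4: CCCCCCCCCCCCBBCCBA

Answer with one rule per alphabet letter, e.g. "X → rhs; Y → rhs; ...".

  step 3 ⇒ step 4: BBBBBBCCBA ⇒ CC·CC·CC·CC·CC·CC·B·B·CC·BA
    A ↦ BA
    B ↦ CC
    C ↦ B

A->BA, B->CC, C->B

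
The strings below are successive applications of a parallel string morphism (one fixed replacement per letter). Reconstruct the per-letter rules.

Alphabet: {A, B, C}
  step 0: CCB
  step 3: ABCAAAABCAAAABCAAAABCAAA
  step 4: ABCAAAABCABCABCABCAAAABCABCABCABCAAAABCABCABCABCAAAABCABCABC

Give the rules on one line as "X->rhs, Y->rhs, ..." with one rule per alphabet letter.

A->ABC, B->AA, C->A

  step 3 ⇒ step 4: ABCAAAABCAAAABCAAAABCAAA ⇒ ABC·AA·A·ABC·ABC·ABC·ABC·AA·A·ABC·ABC·ABC·ABC·AA·A·ABC·ABC·ABC·ABC·AA·A·ABC·ABC·ABC
    A ↦ ABC
    B ↦ AA
    C ↦ A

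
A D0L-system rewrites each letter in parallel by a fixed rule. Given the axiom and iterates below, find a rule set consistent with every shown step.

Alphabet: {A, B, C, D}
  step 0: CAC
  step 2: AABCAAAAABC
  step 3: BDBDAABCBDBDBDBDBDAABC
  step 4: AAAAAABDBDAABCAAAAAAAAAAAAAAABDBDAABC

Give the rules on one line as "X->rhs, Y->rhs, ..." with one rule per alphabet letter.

  step 3 ⇒ step 4: BDBDAABCBDBDBDBDBDAABC ⇒ AA·A·AA·A·BD·BD·AA·BC·AA·A·AA·A·AA·A·AA·A·AA·A·BD·BD·AA·BC
    A ↦ BD
    B ↦ AA
    C ↦ BC
    D ↦ A

A->BD, B->AA, C->BC, D->A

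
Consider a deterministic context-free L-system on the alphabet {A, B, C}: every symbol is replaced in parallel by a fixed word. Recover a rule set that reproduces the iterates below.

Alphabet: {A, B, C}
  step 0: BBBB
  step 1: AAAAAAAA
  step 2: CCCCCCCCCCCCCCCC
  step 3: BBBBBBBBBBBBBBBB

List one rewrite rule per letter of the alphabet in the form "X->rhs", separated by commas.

  step 2 ⇒ step 3: CCCCCCCCCCCCCCCC ⇒ B·B·B·B·B·B·B·B·B·B·B·B·B·B·B·B
    C ↦ B
  step 1 ⇒ step 2: AAAAAAAA ⇒ CC·CC·CC·CC·CC·CC·CC·CC
    A ↦ CC
  step 0 ⇒ step 1: BBBB ⇒ AA·AA·AA·AA
    B ↦ AA

A->CC, B->AA, C->B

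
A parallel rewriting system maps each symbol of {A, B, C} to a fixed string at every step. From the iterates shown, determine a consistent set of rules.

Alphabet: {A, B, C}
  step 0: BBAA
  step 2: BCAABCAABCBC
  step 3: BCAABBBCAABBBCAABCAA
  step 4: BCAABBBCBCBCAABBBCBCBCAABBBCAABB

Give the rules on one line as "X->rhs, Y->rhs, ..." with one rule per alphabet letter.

  step 3 ⇒ step 4: BCAABBBCAABBBCAABCAA ⇒ BC·AA·B·B·BC·BC·BC·AA·B·B·BC·BC·BC·AA·B·B·BC·AA·B·B
    A ↦ B
    B ↦ BC
    C ↦ AA

A->B, B->BC, C->AA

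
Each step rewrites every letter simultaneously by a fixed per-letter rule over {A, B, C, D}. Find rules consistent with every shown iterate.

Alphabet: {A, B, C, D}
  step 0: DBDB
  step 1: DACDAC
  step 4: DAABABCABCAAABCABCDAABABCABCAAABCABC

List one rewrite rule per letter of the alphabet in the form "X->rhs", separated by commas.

  step 0 ⇒ step 1: DBDB ⇒ DA·C·DA·C
    B ↦ C
    D ↦ DA
    A ↦ AB  (constrained at step 1)
    C ↦ AA  (constrained at step 1)

A->AB, B->C, C->AA, D->DA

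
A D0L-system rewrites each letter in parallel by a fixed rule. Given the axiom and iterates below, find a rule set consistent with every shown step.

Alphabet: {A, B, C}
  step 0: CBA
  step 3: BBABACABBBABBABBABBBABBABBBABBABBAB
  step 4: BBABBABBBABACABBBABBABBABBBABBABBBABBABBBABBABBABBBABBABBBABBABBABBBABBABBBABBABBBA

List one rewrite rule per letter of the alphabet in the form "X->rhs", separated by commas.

A->B, B->BBA, C->ACA

  step 3 ⇒ step 4: BBABACABBBABBABBABBBABBABBBABBABBAB ⇒ BBA·BBA·B·BBA·B·ACA·B·BBA·BBA·BBA·B·BBA·BBA·B·BBA·BBA·B·BBA·BBA·BBA·B·BBA·BBA·B·BBA·BBA·BBA·B·BBA·BBA·B·BBA·BBA·B·BBA
    A ↦ B
    B ↦ BBA
    C ↦ ACA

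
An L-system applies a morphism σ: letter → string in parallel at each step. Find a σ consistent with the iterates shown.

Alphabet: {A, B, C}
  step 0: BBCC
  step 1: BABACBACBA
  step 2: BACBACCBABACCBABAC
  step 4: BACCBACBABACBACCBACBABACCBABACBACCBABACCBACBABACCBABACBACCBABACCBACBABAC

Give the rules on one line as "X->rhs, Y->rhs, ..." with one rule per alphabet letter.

A->C, B->BA, C->CBA

  step 1 ⇒ step 2: BABACBACBA ⇒ BA·C·BA·C·CBA·BA·C·CBA·BA·C
    A ↦ C
    B ↦ BA
    C ↦ CBA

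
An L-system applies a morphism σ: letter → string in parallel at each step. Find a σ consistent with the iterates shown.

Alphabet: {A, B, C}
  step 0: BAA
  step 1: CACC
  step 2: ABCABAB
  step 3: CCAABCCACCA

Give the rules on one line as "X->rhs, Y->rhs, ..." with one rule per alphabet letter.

A->C, B->CA, C->AB

  step 2 ⇒ step 3: ABCABAB ⇒ C·CA·AB·C·CA·C·CA
    A ↦ C
    B ↦ CA
    C ↦ AB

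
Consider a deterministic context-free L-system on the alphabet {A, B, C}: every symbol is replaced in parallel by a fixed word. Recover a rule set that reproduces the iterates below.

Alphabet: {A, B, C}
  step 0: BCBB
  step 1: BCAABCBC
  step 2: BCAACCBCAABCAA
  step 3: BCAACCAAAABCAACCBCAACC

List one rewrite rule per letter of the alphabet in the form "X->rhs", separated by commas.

  step 2 ⇒ step 3: BCAACCBCAABCAA ⇒ BC·AA·C·C·AA·AA·BC·AA·C·C·BC·AA·C·C
    A ↦ C
    B ↦ BC
    C ↦ AA

A->C, B->BC, C->AA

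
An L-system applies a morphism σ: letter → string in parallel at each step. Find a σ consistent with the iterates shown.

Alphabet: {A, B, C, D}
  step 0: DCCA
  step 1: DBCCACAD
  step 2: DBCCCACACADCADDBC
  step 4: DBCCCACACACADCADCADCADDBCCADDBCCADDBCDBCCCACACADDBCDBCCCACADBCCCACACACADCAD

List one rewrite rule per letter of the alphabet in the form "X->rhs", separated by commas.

A->D, B->CCA, C->CA, D->DBC

  step 1 ⇒ step 2: DBCCACAD ⇒ DBC·CCA·CA·CA·D·CA·D·DBC
    A ↦ D
    B ↦ CCA
    C ↦ CA
    D ↦ DBC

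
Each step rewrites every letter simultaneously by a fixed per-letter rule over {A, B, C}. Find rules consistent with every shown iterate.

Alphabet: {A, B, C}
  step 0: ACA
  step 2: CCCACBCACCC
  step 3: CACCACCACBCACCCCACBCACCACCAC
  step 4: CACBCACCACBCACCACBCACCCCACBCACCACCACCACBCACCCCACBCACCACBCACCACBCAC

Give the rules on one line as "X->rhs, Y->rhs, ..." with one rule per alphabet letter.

  step 3 ⇒ step 4: CACCACCACBCACCCCACBCACCACCAC ⇒ CAC·B·CAC·CAC·B·CAC·CAC·B·CAC·CC·CAC·B·CAC·CAC·CAC·CAC·B·CAC·CC·CAC·B·CAC·CAC·B·CAC·CAC·B·CAC
    A ↦ B
    B ↦ CC
    C ↦ CAC

A->B, B->CC, C->CAC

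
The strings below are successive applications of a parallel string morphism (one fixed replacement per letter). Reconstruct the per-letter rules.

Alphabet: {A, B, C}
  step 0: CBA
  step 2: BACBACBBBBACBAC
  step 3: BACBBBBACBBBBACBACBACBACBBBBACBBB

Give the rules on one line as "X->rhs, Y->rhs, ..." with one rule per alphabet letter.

  step 2 ⇒ step 3: BACBACBBBBACBAC ⇒ BAC·BB·B·BAC·BB·B·BAC·BAC·BAC·BAC·BB·B·BAC·BB·B
    A ↦ BB
    B ↦ BAC
    C ↦ B

A->BB, B->BAC, C->B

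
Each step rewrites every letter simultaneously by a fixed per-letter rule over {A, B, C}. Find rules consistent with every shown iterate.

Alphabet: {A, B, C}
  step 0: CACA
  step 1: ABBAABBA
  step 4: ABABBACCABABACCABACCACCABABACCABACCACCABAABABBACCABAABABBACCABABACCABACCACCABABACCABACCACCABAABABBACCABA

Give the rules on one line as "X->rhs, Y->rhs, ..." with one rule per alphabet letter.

  step 0 ⇒ step 1: CACA ⇒ AB·BA·AB·BA
    A ↦ BA
    C ↦ AB
    B ↦ CCA  (constrained at step 1)

A->BA, B->CCA, C->AB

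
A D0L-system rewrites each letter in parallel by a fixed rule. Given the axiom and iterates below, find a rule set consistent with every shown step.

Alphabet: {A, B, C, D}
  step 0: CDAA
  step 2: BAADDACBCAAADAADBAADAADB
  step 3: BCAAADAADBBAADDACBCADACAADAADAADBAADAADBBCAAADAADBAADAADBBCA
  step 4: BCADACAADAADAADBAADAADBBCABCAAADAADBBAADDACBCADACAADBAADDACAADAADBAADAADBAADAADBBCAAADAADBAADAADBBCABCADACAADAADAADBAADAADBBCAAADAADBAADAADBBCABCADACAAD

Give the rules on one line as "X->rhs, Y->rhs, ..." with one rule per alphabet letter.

A->AAD, B->BCA, C->DAC, D->B

  step 3 ⇒ step 4: BCAAADAADBBAADDACBCADACAADAADAADBAADAADBBCAAADAADBAADAADBBCA ⇒ BCA·DAC·AAD·AAD·AAD·B·AAD·AAD·B·BCA·BCA·AAD·AAD·B·B·AAD·DAC·BCA·DAC·AAD·B·AAD·DAC·AAD·AAD·B·AAD·AAD·B·AAD·AAD·B·BCA·AAD·AAD·B·AAD·AAD·B·BCA·BCA·DAC·AAD·AAD·AAD·B·AAD·AAD·B·BCA·AAD·AAD·B·AAD·AAD·B·BCA·BCA·DAC·AAD
    A ↦ AAD
    B ↦ BCA
    C ↦ DAC
    D ↦ B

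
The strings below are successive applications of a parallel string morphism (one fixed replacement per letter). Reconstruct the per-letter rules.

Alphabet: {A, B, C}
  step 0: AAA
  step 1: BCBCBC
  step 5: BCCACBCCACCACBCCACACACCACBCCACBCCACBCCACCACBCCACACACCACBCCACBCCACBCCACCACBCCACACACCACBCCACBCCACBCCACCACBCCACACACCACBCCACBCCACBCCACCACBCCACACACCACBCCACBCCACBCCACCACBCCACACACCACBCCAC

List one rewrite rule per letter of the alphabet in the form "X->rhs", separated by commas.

A->BC, B->A, C->CAC

  step 0 ⇒ step 1: AAA ⇒ BC·BC·BC
    A ↦ BC
    B ↦ A  (constrained at step 1)
    C ↦ CAC  (constrained at step 1)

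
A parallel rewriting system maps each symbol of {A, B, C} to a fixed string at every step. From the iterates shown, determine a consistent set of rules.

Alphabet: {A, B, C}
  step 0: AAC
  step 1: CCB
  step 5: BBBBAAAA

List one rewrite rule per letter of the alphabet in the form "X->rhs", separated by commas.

  step 0 ⇒ step 1: AAC ⇒ C·C·B
    A ↦ C
    C ↦ B
    B ↦ AA  (constrained at step 1)

A->C, B->AA, C->B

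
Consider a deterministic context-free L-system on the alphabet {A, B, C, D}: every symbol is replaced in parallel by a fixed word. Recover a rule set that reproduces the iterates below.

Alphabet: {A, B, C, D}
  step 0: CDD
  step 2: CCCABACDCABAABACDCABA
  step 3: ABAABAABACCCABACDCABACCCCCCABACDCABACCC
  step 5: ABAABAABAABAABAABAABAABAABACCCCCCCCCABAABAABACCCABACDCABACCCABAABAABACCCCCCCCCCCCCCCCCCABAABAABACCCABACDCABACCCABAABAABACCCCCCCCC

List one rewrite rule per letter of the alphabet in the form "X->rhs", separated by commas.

  step 2 ⇒ step 3: CCCABACDCABAABACDCABA ⇒ ABA·ABA·ABA·C·C·C·ABA·CDC·ABA·C·C·C·C·C·C·ABA·CDC·ABA·C·C·C
    A ↦ C
    B ↦ C
    C ↦ ABA
    D ↦ CDC

A->C, B->C, C->ABA, D->CDC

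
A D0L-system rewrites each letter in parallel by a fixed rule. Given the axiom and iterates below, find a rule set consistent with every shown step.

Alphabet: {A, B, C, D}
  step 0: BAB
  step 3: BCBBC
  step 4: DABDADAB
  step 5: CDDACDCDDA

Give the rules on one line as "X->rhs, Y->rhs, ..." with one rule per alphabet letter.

  step 4 ⇒ step 5: DABDADAB ⇒ C·D·DA·C·D·C·D·DA
    A ↦ D
    B ↦ DA
    D ↦ C
  step 3 ⇒ step 4: BCBBC ⇒ DA·B·DA·DA·B
    C ↦ B

A->D, B->DA, C->B, D->C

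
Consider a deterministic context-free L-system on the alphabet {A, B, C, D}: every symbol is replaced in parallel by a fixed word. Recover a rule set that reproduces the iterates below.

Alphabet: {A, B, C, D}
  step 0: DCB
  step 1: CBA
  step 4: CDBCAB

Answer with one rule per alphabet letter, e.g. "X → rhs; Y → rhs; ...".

A->CD, B->A, C->B, D->C

  step 0 ⇒ step 1: DCB ⇒ C·B·A
    B ↦ A
    C ↦ B
    D ↦ C
    A ↦ CD  (constrained at step 1)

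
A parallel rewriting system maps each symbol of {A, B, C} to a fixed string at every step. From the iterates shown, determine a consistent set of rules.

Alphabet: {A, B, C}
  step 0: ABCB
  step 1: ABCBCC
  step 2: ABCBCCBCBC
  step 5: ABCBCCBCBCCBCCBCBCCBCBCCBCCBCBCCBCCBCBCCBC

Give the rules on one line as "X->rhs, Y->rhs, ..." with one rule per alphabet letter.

A->AB, B->C, C->BC

  step 1 ⇒ step 2: ABCBCC ⇒ AB·C·BC·C·BC·BC
    A ↦ AB
    B ↦ C
    C ↦ BC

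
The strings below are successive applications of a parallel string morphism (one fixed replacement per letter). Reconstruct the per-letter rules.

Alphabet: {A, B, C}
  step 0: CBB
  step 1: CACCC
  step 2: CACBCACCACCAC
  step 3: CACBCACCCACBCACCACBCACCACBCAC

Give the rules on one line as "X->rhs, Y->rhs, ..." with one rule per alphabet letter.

  step 2 ⇒ step 3: CACBCACCACCAC ⇒ CAC·B·CAC·C·CAC·B·CAC·CAC·B·CAC·CAC·B·CAC
    A ↦ B
    B ↦ C
    C ↦ CAC

A->B, B->C, C->CAC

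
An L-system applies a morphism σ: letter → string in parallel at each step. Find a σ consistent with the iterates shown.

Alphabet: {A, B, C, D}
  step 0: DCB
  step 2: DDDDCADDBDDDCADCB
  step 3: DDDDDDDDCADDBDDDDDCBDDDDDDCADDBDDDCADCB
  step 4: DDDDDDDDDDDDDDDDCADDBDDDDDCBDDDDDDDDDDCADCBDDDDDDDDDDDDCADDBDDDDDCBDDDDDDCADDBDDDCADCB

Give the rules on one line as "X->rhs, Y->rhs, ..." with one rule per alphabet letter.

A->DBD, B->CB, C->CAD, D->DD

  step 3 ⇒ step 4: DDDDDDDDCADDBDDDDDCBDDDDDDCADDBDDDCADCB ⇒ DD·DD·DD·DD·DD·DD·DD·DD·CAD·DBD·DD·DD·CB·DD·DD·DD·DD·DD·CAD·CB·DD·DD·DD·DD·DD·DD·CAD·DBD·DD·DD·CB·DD·DD·DD·CAD·DBD·DD·CAD·CB
    A ↦ DBD
    B ↦ CB
    C ↦ CAD
    D ↦ DD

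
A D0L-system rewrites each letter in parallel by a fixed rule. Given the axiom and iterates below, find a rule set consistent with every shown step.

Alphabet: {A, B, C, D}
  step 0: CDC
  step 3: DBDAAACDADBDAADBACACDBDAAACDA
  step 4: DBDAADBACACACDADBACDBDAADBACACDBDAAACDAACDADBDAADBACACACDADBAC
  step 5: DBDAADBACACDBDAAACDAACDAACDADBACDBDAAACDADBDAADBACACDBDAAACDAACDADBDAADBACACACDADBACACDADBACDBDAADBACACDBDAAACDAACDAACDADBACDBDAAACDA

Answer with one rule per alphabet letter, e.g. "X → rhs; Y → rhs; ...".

A->AC, B->DAA, C->DA, D->DB

  step 4 ⇒ step 5: DBDAADBACACACDADBACDBDAADBACACDBDAAACDAACDADBDAADBACACACDADBAC ⇒ DB·DAA·DB·AC·AC·DB·DAA·AC·DA·AC·DA·AC·DA·DB·AC·DB·DAA·AC·DA·DB·DAA·DB·AC·AC·DB·DAA·AC·DA·AC·DA·DB·DAA·DB·AC·AC·AC·DA·DB·AC·AC·DA·DB·AC·DB·DAA·DB·AC·AC·DB·DAA·AC·DA·AC·DA·AC·DA·DB·AC·DB·DAA·AC·DA
    A ↦ AC
    B ↦ DAA
    C ↦ DA
    D ↦ DB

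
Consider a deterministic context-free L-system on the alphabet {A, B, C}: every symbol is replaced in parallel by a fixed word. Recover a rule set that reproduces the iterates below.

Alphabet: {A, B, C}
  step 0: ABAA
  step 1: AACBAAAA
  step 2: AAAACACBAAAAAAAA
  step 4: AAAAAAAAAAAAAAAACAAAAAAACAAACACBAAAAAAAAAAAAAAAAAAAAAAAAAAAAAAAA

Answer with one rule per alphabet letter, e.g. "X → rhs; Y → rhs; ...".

A->AA, B->CB, C->CA

  step 1 ⇒ step 2: AACBAAAA ⇒ AA·AA·CA·CB·AA·AA·AA·AA
    A ↦ AA
    B ↦ CB
    C ↦ CA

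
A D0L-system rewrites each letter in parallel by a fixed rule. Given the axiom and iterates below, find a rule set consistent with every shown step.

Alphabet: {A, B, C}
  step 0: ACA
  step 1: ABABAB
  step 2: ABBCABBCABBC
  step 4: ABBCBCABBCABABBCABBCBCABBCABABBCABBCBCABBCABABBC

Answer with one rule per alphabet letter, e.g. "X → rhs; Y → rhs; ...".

  step 1 ⇒ step 2: ABABAB ⇒ AB·BC·AB·BC·AB·BC
    A ↦ AB
    B ↦ BC
  step 0 ⇒ step 1: ACA ⇒ AB·AB·AB
    C ↦ AB

A->AB, B->BC, C->AB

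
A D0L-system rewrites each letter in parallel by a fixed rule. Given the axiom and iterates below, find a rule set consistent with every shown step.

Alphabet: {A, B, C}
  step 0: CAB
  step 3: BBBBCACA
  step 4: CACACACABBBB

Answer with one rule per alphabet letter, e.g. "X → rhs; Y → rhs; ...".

A->B, B->CA, C->B

  step 3 ⇒ step 4: BBBBCACA ⇒ CA·CA·CA·CA·B·B·B·B
    A ↦ B
    B ↦ CA
    C ↦ B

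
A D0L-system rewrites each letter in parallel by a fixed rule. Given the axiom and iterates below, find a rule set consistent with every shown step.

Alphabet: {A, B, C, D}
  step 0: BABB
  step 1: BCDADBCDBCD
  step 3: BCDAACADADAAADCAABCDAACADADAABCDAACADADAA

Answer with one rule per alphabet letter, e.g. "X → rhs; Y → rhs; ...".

A->AD, B->BCD, C->AA, D->C

  step 0 ⇒ step 1: BABB ⇒ BCD·AD·BCD·BCD
    A ↦ AD
    B ↦ BCD
    C ↦ AA  (constrained at step 1)
    D ↦ C  (constrained at step 1)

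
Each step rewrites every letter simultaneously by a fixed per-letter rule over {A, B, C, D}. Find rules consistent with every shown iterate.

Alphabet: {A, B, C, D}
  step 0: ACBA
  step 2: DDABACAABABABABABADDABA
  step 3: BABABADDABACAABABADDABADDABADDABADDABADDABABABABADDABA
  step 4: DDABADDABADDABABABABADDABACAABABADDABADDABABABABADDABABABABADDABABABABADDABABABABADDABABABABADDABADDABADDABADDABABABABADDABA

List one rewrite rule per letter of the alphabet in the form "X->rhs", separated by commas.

  step 3 ⇒ step 4: BABABADDABACAABABADDABADDABADDABADDABADDABABABABADDABA ⇒ DDA·BA·DDA·BA·DDA·BA·BA·BA·BA·DDA·BA·CAA·BA·BA·DDA·BA·DDA·BA·BA·BA·BA·DDA·BA·BA·BA·BA·DDA·BA·BA·BA·BA·DDA·BA·BA·BA·BA·DDA·BA·BA·BA·BA·DDA·BA·DDA·BA·DDA·BA·DDA·BA·BA·BA·BA·DDA·BA
    A ↦ BA
    B ↦ DDA
    C ↦ CAA
    D ↦ BA

A->BA, B->DDA, C->CAA, D->BA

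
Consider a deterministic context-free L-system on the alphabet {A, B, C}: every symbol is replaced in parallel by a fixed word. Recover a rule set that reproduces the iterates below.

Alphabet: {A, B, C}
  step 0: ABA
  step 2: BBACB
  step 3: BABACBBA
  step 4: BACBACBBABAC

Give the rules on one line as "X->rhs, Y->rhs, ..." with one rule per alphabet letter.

  step 3 ⇒ step 4: BABACBBA ⇒ BA·C·BA·C·B·BA·BA·C
    A ↦ C
    B ↦ BA
    C ↦ B

A->C, B->BA, C->B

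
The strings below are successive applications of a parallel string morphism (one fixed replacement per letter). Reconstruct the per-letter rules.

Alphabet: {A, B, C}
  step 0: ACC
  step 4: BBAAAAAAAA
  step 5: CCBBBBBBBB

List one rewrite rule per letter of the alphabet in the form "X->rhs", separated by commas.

  step 4 ⇒ step 5: BBAAAAAAAA ⇒ C·C·B·B·B·B·B·B·B·B
    A ↦ B
    B ↦ C
    C ↦ AA  (constrained at step 0)

A->B, B->C, C->AA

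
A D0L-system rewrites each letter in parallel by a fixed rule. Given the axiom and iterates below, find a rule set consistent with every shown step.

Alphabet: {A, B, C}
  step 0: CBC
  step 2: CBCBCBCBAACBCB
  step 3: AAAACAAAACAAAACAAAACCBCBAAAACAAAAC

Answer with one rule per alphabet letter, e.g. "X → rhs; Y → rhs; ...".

A->CB, B->AAC, C->AA

  step 2 ⇒ step 3: CBCBCBCBAACBCB ⇒ AA·AAC·AA·AAC·AA·AAC·AA·AAC·CB·CB·AA·AAC·AA·AAC
    A ↦ CB
    B ↦ AAC
    C ↦ AA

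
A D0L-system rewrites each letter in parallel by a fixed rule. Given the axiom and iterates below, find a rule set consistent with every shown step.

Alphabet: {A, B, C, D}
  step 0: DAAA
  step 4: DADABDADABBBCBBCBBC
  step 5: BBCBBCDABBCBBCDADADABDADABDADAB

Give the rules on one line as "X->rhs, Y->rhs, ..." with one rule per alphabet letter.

  step 4 ⇒ step 5: DADABDADABBBCBBCBBC ⇒ BB·C·BB·C·DA·BB·C·BB·C·DA·DA·DA·B·DA·DA·B·DA·DA·B
    A ↦ C
    B ↦ DA
    C ↦ B
    D ↦ BB

A->C, B->DA, C->B, D->BB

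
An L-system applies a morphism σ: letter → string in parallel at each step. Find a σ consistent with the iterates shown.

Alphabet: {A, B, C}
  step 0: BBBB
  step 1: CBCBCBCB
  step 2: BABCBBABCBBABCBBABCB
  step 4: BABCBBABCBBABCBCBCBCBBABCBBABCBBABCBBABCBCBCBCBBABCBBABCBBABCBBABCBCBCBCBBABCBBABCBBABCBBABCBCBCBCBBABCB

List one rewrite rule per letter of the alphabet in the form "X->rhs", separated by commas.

  step 1 ⇒ step 2: CBCBCBCB ⇒ BAB·CB·BAB·CB·BAB·CB·BAB·CB
    B ↦ CB
    C ↦ BAB
    A ↦ CB  (constrained at step 2)

A->CB, B->CB, C->BAB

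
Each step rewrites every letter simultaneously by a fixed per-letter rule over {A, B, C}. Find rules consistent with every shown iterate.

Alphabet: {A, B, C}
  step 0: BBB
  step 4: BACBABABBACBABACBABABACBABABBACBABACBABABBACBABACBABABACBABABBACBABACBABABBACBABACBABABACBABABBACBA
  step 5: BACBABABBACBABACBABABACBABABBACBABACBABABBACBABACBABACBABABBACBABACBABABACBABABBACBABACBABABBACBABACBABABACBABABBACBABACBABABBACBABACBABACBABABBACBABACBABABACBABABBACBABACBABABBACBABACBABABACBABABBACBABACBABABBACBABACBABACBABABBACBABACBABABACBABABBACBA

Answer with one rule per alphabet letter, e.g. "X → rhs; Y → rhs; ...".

A->CBA, B->BA, C->BAB

  step 4 ⇒ step 5: BACBABABBACBABACBABABACBABABBACBABACBABABBACBABACBABABACBABABBACBABACBABABBACBABACBABABACBABABBACBA ⇒ BA·CBA·BAB·BA·CBA·BA·CBA·BA·BA·CBA·BAB·BA·CBA·BA·CBA·BAB·BA·CBA·BA·CBA·BA·CBA·BAB·BA·CBA·BA·CBA·BA·BA·CBA·BAB·BA·CBA·BA·CBA·BAB·BA·CBA·BA·CBA·BA·BA·CBA·BAB·BA·CBA·BA·CBA·BAB·BA·CBA·BA·CBA·BA·CBA·BAB·BA·CBA·BA·CBA·BA·BA·CBA·BAB·BA·CBA·BA·CBA·BAB·BA·CBA·BA·CBA·BA·BA·CBA·BAB·BA·CBA·BA·CBA·BAB·BA·CBA·BA·CBA·BA·CBA·BAB·BA·CBA·BA·CBA·BA·BA·CBA·BAB·BA·CBA
    A ↦ CBA
    B ↦ BA
    C ↦ BAB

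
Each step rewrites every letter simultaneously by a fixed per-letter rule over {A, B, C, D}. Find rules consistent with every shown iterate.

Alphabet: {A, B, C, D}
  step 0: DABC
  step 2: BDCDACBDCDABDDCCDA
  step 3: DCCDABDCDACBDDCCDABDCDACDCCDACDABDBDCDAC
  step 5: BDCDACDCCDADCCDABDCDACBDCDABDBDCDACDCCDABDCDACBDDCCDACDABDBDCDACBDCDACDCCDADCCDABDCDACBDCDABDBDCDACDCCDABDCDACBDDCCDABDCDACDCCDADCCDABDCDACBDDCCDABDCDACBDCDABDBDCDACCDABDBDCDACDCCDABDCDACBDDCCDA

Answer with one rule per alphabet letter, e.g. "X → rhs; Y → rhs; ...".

  step 2 ⇒ step 3: BDCDACBDCDABDDCCDA ⇒ DC·CDA·BD·CDA·C·BD·DC·CDA·BD·CDA·C·DC·CDA·CDA·BD·BD·CDA·C
    A ↦ C
    B ↦ DC
    C ↦ BD
    D ↦ CDA

A->C, B->DC, C->BD, D->CDA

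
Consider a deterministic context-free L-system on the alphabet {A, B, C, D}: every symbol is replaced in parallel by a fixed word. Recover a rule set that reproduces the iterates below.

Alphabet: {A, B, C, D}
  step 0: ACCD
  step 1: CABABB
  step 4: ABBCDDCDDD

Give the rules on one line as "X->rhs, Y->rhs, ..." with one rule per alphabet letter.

A->C, B->D, C->AB, D->B

  step 0 ⇒ step 1: ACCD ⇒ C·AB·AB·B
    A ↦ C
    C ↦ AB
    D ↦ B
    B ↦ D  (constrained at step 1)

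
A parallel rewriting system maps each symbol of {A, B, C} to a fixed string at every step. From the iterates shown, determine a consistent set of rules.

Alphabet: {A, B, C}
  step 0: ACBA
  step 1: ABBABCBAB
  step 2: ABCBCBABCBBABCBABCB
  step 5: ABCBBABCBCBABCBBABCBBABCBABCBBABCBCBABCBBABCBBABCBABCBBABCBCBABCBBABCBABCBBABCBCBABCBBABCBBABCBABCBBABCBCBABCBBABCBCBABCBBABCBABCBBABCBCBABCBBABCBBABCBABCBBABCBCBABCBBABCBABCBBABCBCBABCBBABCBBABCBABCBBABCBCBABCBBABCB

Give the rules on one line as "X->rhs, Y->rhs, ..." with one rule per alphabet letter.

A->AB, B->CB, C->BAB

  step 1 ⇒ step 2: ABBABCBAB ⇒ AB·CB·CB·AB·CB·BAB·CB·AB·CB
    A ↦ AB
    B ↦ CB
    C ↦ BAB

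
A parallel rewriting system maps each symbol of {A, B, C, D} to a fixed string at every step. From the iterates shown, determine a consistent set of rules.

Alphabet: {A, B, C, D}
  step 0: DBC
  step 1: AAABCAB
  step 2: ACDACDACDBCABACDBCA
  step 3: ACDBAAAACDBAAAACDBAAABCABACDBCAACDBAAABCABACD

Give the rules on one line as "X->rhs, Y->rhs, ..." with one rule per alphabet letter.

  step 2 ⇒ step 3: ACDACDACDBCABACDBCA ⇒ ACD·B·AAA·ACD·B·AAA·ACD·B·AAA·BCA·B·ACD·BCA·ACD·B·AAA·BCA·B·ACD
    A ↦ ACD
    B ↦ BCA
    C ↦ B
    D ↦ AAA

A->ACD, B->BCA, C->B, D->AAA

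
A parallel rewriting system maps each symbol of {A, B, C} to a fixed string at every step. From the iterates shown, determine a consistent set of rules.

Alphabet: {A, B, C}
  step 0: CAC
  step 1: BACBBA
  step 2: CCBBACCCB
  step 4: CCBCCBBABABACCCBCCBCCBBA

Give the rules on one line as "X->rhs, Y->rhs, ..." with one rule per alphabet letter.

A->CB, B->C, C->BA

  step 1 ⇒ step 2: BACBBA ⇒ C·CB·BA·C·C·CB
    A ↦ CB
    B ↦ C
    C ↦ BA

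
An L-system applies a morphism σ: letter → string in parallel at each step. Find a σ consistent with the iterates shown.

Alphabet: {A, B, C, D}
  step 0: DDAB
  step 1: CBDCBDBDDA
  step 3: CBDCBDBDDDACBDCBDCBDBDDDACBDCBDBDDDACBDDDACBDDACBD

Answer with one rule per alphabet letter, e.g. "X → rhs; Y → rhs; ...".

A->BD, B->DA, C->D, D->CBD

  step 0 ⇒ step 1: DDAB ⇒ CBD·CBD·BD·DA
    A ↦ BD
    B ↦ DA
    D ↦ CBD
    C ↦ D  (constrained at step 1)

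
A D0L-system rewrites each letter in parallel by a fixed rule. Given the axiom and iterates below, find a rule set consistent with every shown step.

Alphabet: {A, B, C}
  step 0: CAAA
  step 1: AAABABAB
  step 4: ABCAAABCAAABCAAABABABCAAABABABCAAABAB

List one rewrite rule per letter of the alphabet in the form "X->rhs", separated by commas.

  step 0 ⇒ step 1: CAAA ⇒ AA·AB·AB·AB
    A ↦ AB
    C ↦ AA
    B ↦ C  (constrained at step 1)

A->AB, B->C, C->AA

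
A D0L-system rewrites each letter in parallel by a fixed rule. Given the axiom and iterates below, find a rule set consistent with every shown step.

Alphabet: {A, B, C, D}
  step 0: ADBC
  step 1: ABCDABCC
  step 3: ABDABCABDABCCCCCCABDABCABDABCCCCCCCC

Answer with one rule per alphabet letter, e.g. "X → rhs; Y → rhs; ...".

  step 0 ⇒ step 1: ADBC ⇒ AB·C·DAB·CC
    A ↦ AB
    B ↦ DAB
    C ↦ CC
    D ↦ C

A->AB, B->DAB, C->CC, D->C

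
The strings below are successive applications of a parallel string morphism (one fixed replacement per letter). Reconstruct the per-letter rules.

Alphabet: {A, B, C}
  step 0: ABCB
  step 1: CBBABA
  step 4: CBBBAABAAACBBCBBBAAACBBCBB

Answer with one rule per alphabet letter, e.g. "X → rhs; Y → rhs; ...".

  step 0 ⇒ step 1: ABCB ⇒ CBB·A·B·A
    A ↦ CBB
    B ↦ A
    C ↦ B

A->CBB, B->A, C->B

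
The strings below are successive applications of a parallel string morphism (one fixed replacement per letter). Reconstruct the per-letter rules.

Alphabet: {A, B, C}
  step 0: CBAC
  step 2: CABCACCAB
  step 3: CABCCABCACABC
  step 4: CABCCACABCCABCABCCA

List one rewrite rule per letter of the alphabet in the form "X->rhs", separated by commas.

A->B, B->C, C->CA

  step 3 ⇒ step 4: CABCCABCACABC ⇒ CA·B·C·CA·CA·B·C·CA·B·CA·B·C·CA
    A ↦ B
    B ↦ C
    C ↦ CA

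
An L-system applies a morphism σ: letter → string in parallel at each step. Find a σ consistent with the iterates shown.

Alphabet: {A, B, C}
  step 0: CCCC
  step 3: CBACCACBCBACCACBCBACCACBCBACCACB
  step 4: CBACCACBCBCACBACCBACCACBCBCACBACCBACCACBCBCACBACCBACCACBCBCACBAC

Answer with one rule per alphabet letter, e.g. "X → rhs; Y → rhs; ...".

  step 3 ⇒ step 4: CBACCACBCBACCACBCBACCACBCBACCACB ⇒ CB·AC·CA·CB·CB·CA·CB·AC·CB·AC·CA·CB·CB·CA·CB·AC·CB·AC·CA·CB·CB·CA·CB·AC·CB·AC·CA·CB·CB·CA·CB·AC
    A ↦ CA
    B ↦ AC
    C ↦ CB

A->CA, B->AC, C->CB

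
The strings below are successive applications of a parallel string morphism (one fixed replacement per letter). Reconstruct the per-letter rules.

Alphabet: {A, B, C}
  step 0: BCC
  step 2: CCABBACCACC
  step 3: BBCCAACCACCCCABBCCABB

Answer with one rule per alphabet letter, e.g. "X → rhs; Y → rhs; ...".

  step 2 ⇒ step 3: CCABBACCACC ⇒ B·B·CCA·ACC·ACC·CCA·B·B·CCA·B·B
    A ↦ CCA
    B ↦ ACC
    C ↦ B

A->CCA, B->ACC, C->B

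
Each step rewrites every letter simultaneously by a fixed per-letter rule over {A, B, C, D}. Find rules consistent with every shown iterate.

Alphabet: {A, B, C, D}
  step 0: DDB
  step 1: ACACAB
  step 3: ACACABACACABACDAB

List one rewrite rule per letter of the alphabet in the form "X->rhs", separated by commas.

A->D, B->AB, C->DB, D->AC

  step 0 ⇒ step 1: DDB ⇒ AC·AC·AB
    B ↦ AB
    D ↦ AC
    A ↦ D  (constrained at step 1)
    C ↦ DB  (constrained at step 1)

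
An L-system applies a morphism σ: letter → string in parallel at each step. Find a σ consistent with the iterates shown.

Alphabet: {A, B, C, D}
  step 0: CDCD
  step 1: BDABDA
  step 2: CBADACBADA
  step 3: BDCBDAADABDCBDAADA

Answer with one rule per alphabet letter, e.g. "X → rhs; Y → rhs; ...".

A->DA, B->CB, C->BD, D->A

  step 2 ⇒ step 3: CBADACBADA ⇒ BD·CB·DA·A·DA·BD·CB·DA·A·DA
    A ↦ DA
    B ↦ CB
    C ↦ BD
    D ↦ A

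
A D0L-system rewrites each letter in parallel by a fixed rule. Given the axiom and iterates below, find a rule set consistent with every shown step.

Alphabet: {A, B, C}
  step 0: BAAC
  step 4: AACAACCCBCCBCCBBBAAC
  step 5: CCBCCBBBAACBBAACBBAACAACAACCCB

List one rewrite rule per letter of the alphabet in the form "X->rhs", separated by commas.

A->C, B->AAC, C->B

  step 4 ⇒ step 5: AACAACCCBCCBCCBBBAAC ⇒ C·C·B·C·C·B·B·B·AAC·B·B·AAC·B·B·AAC·AAC·AAC·C·C·B
    A ↦ C
    B ↦ AAC
    C ↦ B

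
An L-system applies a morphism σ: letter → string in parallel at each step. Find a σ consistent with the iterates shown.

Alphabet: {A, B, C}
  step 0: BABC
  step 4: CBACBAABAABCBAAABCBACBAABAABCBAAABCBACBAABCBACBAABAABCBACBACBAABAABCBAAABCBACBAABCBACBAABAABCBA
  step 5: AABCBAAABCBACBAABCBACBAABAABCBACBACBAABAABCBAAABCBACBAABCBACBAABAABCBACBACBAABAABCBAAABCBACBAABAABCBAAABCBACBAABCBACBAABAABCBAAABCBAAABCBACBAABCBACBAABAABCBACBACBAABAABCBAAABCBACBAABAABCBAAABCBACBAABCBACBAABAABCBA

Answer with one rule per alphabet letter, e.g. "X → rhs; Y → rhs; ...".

  step 4 ⇒ step 5: CBACBAABAABCBAAABCBACBAABAABCBAAABCBACBAABCBACBAABAABCBACBACBAABAABCBAAABCBACBAABCBACBAABAABCBA ⇒ A·AB·CBA·A·AB·CBA·CBA·AB·CBA·CBA·AB·A·AB·CBA·CBA·CBA·AB·A·AB·CBA·A·AB·CBA·CBA·AB·CBA·CBA·AB·A·AB·CBA·CBA·CBA·AB·A·AB·CBA·A·AB·CBA·CBA·AB·A·AB·CBA·A·AB·CBA·CBA·AB·CBA·CBA·AB·A·AB·CBA·A·AB·CBA·A·AB·CBA·CBA·AB·CBA·CBA·AB·A·AB·CBA·CBA·CBA·AB·A·AB·CBA·A·AB·CBA·CBA·AB·A·AB·CBA·A·AB·CBA·CBA·AB·CBA·CBA·AB·A·AB·CBA
    A ↦ CBA
    B ↦ AB
    C ↦ A

A->CBA, B->AB, C->A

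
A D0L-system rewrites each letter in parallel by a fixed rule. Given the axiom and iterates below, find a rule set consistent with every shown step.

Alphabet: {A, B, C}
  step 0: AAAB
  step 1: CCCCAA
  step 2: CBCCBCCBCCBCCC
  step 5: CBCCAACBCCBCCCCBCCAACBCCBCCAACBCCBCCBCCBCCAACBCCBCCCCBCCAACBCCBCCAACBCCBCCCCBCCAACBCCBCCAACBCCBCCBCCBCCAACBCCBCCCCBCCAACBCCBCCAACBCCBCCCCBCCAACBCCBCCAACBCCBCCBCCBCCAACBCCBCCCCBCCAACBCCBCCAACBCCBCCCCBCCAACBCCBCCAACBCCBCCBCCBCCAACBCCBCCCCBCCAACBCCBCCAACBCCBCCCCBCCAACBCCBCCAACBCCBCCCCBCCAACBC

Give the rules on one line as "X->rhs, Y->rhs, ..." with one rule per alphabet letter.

A->C, B->CAA, C->CBC

  step 1 ⇒ step 2: CCCCAA ⇒ CBC·CBC·CBC·CBC·C·C
    A ↦ C
    C ↦ CBC
  step 0 ⇒ step 1: AAAB ⇒ C·C·C·CAA
    B ↦ CAA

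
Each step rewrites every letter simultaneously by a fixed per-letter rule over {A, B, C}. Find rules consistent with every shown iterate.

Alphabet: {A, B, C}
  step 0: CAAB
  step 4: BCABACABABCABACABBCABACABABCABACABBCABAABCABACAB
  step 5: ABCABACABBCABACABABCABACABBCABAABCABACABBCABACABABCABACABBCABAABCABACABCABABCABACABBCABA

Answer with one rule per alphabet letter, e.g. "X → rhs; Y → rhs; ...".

  step 4 ⇒ step 5: BCABACABABCABACABBCABACABABCABACABBCABAABCABACAB ⇒ A·B·CAB·A·CAB·B·CAB·A·CAB·A·B·CAB·A·CAB·B·CAB·A·A·B·CAB·A·CAB·B·CAB·A·CAB·A·B·CAB·A·CAB·B·CAB·A·A·B·CAB·A·CAB·CAB·A·B·CAB·A·CAB·B·CAB·A
    A ↦ CAB
    B ↦ A
    C ↦ B

A->CAB, B->A, C->B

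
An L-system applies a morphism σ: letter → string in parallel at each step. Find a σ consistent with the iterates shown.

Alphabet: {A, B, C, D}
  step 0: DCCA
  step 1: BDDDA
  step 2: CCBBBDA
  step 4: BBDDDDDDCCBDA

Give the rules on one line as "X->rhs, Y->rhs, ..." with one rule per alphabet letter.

  step 1 ⇒ step 2: BDDDA ⇒ CC·B·B·B·DA
    A ↦ DA
    B ↦ CC
    D ↦ B
  step 0 ⇒ step 1: DCCA ⇒ B·D·D·DA
    C ↦ D

A->DA, B->CC, C->D, D->B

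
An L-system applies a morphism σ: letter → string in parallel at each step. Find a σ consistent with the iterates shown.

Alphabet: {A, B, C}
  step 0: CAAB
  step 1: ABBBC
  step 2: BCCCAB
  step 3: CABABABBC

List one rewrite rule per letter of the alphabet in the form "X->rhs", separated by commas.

A->B, B->C, C->AB

  step 2 ⇒ step 3: BCCCAB ⇒ C·AB·AB·AB·B·C
    A ↦ B
    B ↦ C
    C ↦ AB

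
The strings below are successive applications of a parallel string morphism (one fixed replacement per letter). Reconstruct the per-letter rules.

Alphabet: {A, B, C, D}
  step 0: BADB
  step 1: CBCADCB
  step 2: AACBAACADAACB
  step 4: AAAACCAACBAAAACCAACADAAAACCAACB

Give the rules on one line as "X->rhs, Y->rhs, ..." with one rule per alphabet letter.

  step 1 ⇒ step 2: CBCADCB ⇒ AA·CB·AA·C·AD·AA·CB
    A ↦ C
    B ↦ CB
    C ↦ AA
    D ↦ AD

A->C, B->CB, C->AA, D->AD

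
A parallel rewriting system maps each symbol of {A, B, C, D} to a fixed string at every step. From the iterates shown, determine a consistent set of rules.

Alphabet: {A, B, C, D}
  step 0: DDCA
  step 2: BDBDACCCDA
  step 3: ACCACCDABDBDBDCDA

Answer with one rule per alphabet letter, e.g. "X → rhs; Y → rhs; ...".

  step 2 ⇒ step 3: BDBDACCCDA ⇒ AC·C·AC·C·DA·BD·BD·BD·C·DA
    A ↦ DA
    B ↦ AC
    C ↦ BD
    D ↦ C

A->DA, B->AC, C->BD, D->C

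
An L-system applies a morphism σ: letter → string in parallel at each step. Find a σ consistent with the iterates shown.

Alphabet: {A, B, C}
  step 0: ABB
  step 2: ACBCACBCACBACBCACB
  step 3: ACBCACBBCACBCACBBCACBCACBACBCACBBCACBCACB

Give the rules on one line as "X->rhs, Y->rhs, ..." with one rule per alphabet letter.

A->AC, B->ACB, C->BC

  step 2 ⇒ step 3: ACBCACBCACBACBCACB ⇒ AC·BC·ACB·BC·AC·BC·ACB·BC·AC·BC·ACB·AC·BC·ACB·BC·AC·BC·ACB
    A ↦ AC
    B ↦ ACB
    C ↦ BC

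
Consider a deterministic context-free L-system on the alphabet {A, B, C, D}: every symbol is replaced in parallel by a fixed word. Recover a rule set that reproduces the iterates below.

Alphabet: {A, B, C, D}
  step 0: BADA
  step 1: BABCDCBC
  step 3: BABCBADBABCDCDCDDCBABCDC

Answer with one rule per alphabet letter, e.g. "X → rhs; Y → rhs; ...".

A->BC, B->BA, C->D, D->DC

  step 0 ⇒ step 1: BADA ⇒ BA·BC·DC·BC
    A ↦ BC
    B ↦ BA
    D ↦ DC
    C ↦ D  (constrained at step 1)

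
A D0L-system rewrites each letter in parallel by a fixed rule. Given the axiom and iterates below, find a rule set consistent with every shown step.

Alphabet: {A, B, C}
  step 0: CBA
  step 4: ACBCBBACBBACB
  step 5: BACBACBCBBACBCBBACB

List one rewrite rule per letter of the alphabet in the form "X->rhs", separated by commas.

  step 4 ⇒ step 5: ACBCBBACBBACB ⇒ B·A·CB·A·CB·CB·B·A·CB·CB·B·A·CB
    A ↦ B
    B ↦ CB
    C ↦ A

A->B, B->CB, C->A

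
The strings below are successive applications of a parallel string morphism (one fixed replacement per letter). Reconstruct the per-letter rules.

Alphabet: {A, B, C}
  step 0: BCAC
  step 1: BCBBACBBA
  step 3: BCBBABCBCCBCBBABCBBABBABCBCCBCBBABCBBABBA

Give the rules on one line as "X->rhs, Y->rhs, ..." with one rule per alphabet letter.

A->C, B->BC, C->BBA

  step 0 ⇒ step 1: BCAC ⇒ BC·BBA·C·BBA
    A ↦ C
    B ↦ BC
    C ↦ BBA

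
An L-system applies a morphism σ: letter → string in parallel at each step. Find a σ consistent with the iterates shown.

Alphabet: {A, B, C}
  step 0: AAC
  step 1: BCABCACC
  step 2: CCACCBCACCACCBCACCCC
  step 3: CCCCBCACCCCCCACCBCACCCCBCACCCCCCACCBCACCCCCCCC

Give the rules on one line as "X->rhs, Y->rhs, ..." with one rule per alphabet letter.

A->BCA, B->CCA, C->CC

  step 2 ⇒ step 3: CCACCBCACCACCBCACCCC ⇒ CC·CC·BCA·CC·CC·CCA·CC·BCA·CC·CC·BCA·CC·CC·CCA·CC·BCA·CC·CC·CC·CC
    A ↦ BCA
    B ↦ CCA
    C ↦ CC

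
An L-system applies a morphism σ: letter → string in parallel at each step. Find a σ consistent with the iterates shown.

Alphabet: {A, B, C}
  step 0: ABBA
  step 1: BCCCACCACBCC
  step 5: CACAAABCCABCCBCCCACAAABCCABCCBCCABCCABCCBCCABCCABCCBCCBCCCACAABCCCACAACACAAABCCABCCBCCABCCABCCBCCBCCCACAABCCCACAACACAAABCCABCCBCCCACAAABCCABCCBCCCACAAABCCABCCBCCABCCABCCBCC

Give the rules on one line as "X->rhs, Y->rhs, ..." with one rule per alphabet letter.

  step 0 ⇒ step 1: ABBA ⇒ BCC·CAC·CAC·BCC
    A ↦ BCC
    B ↦ CAC
    C ↦ A  (constrained at step 1)

A->BCC, B->CAC, C->A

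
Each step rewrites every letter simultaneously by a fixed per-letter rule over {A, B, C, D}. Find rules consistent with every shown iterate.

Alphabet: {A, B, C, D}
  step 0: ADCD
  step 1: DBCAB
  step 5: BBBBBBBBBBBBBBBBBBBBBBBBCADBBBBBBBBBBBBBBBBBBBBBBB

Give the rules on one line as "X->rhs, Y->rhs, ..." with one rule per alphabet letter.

A->D, B->BB, C->CA, D->B

  step 0 ⇒ step 1: ADCD ⇒ D·B·CA·B
    A ↦ D
    C ↦ CA
    D ↦ B
    B ↦ BB  (constrained at step 1)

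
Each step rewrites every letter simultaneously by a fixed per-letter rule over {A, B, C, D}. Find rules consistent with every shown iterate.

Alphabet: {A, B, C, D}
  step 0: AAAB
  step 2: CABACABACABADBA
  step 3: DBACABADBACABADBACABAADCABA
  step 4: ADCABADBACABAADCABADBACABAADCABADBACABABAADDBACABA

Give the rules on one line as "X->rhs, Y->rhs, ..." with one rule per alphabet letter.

  step 3 ⇒ step 4: DBACABADBACABADBACABAADCABA ⇒ AD·CA·BA·D·BA·CA·BA·AD·CA·BA·D·BA·CA·BA·AD·CA·BA·D·BA·CA·BA·BA·AD·D·BA·CA·BA
    A ↦ BA
    B ↦ CA
    C ↦ D
    D ↦ AD

A->BA, B->CA, C->D, D->AD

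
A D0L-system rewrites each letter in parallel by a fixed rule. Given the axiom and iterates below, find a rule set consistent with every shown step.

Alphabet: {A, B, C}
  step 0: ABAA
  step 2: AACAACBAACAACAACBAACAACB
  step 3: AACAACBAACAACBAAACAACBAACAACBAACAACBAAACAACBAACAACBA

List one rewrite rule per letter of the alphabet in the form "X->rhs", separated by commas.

  step 2 ⇒ step 3: AACAACBAACAACAACBAACAACB ⇒ AAC·AAC·B·AAC·AAC·B·A·AAC·AAC·B·AAC·AAC·B·AAC·AAC·B·A·AAC·AAC·B·AAC·AAC·B·A
    A ↦ AAC
    B ↦ A
    C ↦ B

A->AAC, B->A, C->B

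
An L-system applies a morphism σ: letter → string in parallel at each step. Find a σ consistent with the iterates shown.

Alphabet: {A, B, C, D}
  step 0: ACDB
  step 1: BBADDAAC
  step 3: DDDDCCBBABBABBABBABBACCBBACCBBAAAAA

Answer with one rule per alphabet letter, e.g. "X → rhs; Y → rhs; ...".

A->BBA, B->C, C->DD, D->AA

  step 0 ⇒ step 1: ACDB ⇒ BBA·DD·AA·C
    A ↦ BBA
    B ↦ C
    C ↦ DD
    D ↦ AA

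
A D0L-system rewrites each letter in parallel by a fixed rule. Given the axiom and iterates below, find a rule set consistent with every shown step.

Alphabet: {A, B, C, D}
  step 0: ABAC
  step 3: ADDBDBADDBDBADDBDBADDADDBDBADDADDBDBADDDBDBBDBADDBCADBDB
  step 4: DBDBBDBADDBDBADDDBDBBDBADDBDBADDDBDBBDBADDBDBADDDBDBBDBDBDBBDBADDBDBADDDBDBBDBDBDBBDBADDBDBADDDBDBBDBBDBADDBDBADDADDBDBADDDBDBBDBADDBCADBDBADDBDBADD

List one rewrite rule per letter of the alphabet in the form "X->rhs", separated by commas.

  step 3 ⇒ step 4: ADDBDBADDBDBADDBDBADDADDBDBADDADDBDBADDDBDBBDBADDBCADBDB ⇒ D·BDB·BDB·ADD·BDB·ADD·D·BDB·BDB·ADD·BDB·ADD·D·BDB·BDB·ADD·BDB·ADD·D·BDB·BDB·D·BDB·BDB·ADD·BDB·ADD·D·BDB·BDB·D·BDB·BDB·ADD·BDB·ADD·D·BDB·BDB·BDB·ADD·BDB·ADD·ADD·BDB·ADD·D·BDB·BDB·ADD·BCA·D·BDB·ADD·BDB·ADD
    A ↦ D
    B ↦ ADD
    C ↦ BCA
    D ↦ BDB

A->D, B->ADD, C->BCA, D->BDB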